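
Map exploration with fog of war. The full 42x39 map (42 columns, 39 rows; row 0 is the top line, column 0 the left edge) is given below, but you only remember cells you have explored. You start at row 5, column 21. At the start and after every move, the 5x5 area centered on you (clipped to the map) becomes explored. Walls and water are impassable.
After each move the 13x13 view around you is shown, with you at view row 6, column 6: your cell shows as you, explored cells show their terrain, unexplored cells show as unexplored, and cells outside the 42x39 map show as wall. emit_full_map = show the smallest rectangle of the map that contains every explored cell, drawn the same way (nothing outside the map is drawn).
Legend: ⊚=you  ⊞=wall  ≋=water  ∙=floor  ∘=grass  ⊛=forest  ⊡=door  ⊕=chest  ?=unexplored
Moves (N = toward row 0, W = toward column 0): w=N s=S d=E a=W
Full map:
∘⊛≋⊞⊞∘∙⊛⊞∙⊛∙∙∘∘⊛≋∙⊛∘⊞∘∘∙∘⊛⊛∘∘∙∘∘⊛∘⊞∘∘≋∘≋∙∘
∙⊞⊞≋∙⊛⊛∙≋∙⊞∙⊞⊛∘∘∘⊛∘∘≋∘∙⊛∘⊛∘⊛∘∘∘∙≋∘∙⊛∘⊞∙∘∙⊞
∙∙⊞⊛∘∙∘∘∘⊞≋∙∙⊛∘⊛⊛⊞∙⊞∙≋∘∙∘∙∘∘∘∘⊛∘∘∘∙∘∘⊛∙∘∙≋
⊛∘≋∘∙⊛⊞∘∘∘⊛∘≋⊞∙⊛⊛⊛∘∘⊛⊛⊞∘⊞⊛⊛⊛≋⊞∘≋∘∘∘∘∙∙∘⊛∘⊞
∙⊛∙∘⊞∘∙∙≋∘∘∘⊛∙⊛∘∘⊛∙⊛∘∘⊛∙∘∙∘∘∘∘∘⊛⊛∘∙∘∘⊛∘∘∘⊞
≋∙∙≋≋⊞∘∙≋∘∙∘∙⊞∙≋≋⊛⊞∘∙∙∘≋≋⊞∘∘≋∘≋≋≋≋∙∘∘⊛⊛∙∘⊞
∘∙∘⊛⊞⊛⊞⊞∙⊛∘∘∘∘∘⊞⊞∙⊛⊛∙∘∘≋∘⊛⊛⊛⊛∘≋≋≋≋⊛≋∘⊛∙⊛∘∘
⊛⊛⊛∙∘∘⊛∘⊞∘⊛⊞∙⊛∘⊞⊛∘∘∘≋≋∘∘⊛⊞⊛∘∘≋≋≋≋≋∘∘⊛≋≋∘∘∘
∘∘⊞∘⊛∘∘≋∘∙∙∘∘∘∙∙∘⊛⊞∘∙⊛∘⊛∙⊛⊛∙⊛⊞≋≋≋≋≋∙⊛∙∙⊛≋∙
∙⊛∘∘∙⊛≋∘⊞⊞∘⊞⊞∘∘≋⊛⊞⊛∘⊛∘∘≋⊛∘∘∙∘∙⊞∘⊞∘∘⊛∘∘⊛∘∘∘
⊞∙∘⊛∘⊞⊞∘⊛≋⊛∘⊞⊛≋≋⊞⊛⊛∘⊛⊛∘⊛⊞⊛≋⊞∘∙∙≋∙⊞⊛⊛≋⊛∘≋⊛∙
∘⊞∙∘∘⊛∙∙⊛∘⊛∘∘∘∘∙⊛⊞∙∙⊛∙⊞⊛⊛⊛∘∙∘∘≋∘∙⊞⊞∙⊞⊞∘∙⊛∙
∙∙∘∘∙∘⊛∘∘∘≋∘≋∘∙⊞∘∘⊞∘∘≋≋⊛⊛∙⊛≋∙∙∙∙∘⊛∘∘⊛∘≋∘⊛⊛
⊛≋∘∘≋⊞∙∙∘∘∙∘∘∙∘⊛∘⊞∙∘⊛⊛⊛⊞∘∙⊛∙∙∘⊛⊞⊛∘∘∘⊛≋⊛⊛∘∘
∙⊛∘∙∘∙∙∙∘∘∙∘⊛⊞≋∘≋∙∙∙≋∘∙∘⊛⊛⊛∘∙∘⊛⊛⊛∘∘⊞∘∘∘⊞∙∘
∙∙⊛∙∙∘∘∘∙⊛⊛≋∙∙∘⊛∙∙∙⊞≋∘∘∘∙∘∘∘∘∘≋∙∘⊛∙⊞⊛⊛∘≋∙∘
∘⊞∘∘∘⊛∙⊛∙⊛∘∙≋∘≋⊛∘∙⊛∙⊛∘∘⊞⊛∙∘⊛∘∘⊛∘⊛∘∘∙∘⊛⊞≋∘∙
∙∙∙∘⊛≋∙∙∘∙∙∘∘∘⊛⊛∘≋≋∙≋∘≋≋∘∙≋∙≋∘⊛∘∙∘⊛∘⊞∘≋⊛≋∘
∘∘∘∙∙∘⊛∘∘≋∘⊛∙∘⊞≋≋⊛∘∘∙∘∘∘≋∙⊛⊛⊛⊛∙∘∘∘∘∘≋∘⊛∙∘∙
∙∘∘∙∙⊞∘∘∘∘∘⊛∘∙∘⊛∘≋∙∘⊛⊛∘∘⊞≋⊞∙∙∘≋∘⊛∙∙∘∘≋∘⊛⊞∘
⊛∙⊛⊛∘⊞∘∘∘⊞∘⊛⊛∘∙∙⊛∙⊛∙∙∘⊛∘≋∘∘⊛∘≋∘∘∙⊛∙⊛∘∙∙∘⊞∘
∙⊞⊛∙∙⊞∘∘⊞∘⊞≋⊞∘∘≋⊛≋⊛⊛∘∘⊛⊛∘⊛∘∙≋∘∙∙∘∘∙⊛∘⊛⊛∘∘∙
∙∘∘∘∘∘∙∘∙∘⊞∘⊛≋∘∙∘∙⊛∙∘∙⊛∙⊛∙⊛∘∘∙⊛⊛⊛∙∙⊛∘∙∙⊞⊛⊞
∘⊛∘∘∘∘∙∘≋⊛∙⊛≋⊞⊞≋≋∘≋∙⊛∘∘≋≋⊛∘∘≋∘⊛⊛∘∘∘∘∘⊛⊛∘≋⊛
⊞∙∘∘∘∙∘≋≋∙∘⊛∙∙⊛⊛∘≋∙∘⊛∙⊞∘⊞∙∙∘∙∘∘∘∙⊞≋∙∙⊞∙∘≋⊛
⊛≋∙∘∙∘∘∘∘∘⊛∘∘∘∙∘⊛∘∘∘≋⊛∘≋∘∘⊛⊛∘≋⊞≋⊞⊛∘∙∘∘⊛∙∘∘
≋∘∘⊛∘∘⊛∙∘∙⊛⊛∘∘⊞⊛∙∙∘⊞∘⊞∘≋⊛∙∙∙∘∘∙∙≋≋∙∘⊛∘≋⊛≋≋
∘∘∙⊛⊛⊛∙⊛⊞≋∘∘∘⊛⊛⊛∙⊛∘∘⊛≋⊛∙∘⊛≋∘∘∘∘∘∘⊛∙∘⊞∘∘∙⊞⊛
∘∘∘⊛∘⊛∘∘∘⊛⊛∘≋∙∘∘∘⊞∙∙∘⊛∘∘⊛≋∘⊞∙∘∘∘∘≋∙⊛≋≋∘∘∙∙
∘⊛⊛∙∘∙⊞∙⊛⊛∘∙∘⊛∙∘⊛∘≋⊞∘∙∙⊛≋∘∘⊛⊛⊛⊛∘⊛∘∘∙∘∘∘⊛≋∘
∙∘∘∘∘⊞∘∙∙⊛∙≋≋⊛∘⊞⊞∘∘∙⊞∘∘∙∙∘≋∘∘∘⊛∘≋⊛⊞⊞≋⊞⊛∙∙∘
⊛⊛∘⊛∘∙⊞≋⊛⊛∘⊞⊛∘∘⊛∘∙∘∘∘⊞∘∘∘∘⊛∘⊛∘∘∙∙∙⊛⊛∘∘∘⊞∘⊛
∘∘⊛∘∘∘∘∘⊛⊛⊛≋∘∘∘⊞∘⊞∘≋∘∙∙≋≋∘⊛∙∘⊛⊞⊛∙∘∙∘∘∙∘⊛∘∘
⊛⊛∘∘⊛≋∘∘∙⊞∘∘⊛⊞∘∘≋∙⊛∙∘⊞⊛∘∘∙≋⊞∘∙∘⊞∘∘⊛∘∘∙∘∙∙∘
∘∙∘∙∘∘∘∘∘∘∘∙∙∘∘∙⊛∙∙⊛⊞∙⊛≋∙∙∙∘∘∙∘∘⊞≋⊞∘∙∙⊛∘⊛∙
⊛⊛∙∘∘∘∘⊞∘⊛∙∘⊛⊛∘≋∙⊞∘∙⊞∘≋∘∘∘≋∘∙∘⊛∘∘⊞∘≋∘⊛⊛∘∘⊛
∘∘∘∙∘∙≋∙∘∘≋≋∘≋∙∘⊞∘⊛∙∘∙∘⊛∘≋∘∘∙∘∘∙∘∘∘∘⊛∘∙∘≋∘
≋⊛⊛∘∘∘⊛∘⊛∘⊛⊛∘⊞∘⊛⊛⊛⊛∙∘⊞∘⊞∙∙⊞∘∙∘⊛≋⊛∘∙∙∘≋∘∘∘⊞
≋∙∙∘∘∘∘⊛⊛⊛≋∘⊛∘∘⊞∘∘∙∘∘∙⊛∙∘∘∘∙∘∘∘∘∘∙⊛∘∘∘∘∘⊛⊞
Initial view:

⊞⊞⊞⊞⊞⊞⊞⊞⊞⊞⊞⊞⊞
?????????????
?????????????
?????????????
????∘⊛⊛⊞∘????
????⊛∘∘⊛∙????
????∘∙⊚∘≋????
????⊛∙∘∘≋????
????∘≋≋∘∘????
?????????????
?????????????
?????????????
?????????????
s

?????????????
?????????????
?????????????
????∘⊛⊛⊞∘????
????⊛∘∘⊛∙????
????∘∙∙∘≋????
????⊛∙⊚∘≋????
????∘≋≋∘∘????
????∘∙⊛∘⊛????
?????????????
?????????????
?????????????
?????????????

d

?????????????
?????????????
?????????????
???∘⊛⊛⊞∘?????
???⊛∘∘⊛∙∘????
???∘∙∙∘≋≋????
???⊛∙∘⊚≋∘????
???∘≋≋∘∘⊛????
???∘∙⊛∘⊛∙????
?????????????
?????????????
?????????????
?????????????

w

⊞⊞⊞⊞⊞⊞⊞⊞⊞⊞⊞⊞⊞
?????????????
?????????????
?????????????
???∘⊛⊛⊞∘⊞????
???⊛∘∘⊛∙∘????
???∘∙∙⊚≋≋????
???⊛∙∘∘≋∘????
???∘≋≋∘∘⊛????
???∘∙⊛∘⊛∙????
?????????????
?????????????
?????????????

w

⊞⊞⊞⊞⊞⊞⊞⊞⊞⊞⊞⊞⊞
⊞⊞⊞⊞⊞⊞⊞⊞⊞⊞⊞⊞⊞
?????????????
?????????????
????∙≋∘∙∘????
???∘⊛⊛⊞∘⊞????
???⊛∘∘⊚∙∘????
???∘∙∙∘≋≋????
???⊛∙∘∘≋∘????
???∘≋≋∘∘⊛????
???∘∙⊛∘⊛∙????
?????????????
?????????????

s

⊞⊞⊞⊞⊞⊞⊞⊞⊞⊞⊞⊞⊞
?????????????
?????????????
????∙≋∘∙∘????
???∘⊛⊛⊞∘⊞????
???⊛∘∘⊛∙∘????
???∘∙∙⊚≋≋????
???⊛∙∘∘≋∘????
???∘≋≋∘∘⊛????
???∘∙⊛∘⊛∙????
?????????????
?????????????
?????????????

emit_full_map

?∙≋∘∙∘
∘⊛⊛⊞∘⊞
⊛∘∘⊛∙∘
∘∙∙⊚≋≋
⊛∙∘∘≋∘
∘≋≋∘∘⊛
∘∙⊛∘⊛∙

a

⊞⊞⊞⊞⊞⊞⊞⊞⊞⊞⊞⊞⊞
?????????????
?????????????
?????∙≋∘∙∘???
????∘⊛⊛⊞∘⊞???
????⊛∘∘⊛∙∘???
????∘∙⊚∘≋≋???
????⊛∙∘∘≋∘???
????∘≋≋∘∘⊛???
????∘∙⊛∘⊛∙???
?????????????
?????????????
?????????????

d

⊞⊞⊞⊞⊞⊞⊞⊞⊞⊞⊞⊞⊞
?????????????
?????????????
????∙≋∘∙∘????
???∘⊛⊛⊞∘⊞????
???⊛∘∘⊛∙∘????
???∘∙∙⊚≋≋????
???⊛∙∘∘≋∘????
???∘≋≋∘∘⊛????
???∘∙⊛∘⊛∙????
?????????????
?????????????
?????????????

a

⊞⊞⊞⊞⊞⊞⊞⊞⊞⊞⊞⊞⊞
?????????????
?????????????
?????∙≋∘∙∘???
????∘⊛⊛⊞∘⊞???
????⊛∘∘⊛∙∘???
????∘∙⊚∘≋≋???
????⊛∙∘∘≋∘???
????∘≋≋∘∘⊛???
????∘∙⊛∘⊛∙???
?????????????
?????????????
?????????????


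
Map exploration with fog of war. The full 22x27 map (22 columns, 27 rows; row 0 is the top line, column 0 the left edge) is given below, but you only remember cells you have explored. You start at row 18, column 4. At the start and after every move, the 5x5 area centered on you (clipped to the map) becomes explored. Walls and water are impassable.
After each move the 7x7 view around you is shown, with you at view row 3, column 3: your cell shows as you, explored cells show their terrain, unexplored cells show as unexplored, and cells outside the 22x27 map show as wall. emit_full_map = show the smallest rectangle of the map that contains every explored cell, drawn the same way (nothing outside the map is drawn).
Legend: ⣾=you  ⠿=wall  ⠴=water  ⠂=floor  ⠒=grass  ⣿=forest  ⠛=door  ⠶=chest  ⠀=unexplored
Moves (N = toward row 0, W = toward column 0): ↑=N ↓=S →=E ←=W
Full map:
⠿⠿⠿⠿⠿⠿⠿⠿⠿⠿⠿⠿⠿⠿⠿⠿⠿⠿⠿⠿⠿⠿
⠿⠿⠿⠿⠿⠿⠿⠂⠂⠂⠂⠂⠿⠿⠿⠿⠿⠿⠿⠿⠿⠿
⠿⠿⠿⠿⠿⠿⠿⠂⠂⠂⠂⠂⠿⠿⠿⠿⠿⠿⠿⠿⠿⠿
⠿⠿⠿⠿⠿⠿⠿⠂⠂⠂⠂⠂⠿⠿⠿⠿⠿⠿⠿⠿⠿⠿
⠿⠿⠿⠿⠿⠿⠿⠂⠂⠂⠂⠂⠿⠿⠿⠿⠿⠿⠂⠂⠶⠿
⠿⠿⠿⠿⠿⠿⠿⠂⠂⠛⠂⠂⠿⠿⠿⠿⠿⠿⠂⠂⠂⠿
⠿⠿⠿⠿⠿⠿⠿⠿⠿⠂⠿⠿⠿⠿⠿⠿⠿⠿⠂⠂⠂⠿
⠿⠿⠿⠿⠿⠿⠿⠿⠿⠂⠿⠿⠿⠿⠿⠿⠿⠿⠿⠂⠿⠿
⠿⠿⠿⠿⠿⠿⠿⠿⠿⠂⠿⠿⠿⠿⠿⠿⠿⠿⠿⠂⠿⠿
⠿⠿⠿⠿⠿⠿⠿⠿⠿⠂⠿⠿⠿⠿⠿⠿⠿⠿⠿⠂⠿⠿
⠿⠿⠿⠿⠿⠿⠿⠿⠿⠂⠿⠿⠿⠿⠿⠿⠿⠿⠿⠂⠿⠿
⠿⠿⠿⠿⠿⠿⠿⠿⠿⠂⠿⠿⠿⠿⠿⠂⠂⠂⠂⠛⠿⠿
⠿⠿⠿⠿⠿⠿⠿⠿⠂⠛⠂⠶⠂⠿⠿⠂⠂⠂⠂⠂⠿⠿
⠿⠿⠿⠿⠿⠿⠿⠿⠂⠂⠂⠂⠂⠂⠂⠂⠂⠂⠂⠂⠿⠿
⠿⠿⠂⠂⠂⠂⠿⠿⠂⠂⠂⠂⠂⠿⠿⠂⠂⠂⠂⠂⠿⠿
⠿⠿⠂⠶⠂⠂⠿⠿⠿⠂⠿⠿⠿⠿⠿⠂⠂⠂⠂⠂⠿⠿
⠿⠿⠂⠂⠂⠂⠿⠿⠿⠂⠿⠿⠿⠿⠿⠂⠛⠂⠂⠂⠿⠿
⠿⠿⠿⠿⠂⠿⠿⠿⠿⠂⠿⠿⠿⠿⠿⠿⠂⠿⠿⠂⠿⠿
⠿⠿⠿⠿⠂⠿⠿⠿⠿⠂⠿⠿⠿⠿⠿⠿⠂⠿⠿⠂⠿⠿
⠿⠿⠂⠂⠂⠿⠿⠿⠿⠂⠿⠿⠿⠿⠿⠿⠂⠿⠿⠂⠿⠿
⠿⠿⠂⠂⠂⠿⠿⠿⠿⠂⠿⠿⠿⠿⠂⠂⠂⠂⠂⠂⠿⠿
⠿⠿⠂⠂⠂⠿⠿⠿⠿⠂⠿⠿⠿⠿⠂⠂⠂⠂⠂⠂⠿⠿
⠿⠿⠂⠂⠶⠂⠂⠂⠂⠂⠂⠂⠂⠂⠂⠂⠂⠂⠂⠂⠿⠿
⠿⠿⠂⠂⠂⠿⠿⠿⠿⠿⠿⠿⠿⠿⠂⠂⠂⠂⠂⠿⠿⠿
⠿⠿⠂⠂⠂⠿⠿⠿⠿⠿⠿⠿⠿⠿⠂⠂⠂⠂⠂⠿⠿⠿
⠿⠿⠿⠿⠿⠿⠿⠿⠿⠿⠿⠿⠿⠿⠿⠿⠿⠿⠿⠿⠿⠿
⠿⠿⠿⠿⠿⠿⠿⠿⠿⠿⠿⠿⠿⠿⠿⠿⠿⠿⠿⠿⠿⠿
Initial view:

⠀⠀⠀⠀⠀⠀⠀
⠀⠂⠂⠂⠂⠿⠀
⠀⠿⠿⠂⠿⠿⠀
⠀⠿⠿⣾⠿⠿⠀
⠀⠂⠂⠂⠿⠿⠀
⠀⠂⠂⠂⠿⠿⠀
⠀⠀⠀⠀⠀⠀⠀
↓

⠀⠂⠂⠂⠂⠿⠀
⠀⠿⠿⠂⠿⠿⠀
⠀⠿⠿⠂⠿⠿⠀
⠀⠂⠂⣾⠿⠿⠀
⠀⠂⠂⠂⠿⠿⠀
⠀⠂⠂⠂⠿⠿⠀
⠀⠀⠀⠀⠀⠀⠀

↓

⠀⠿⠿⠂⠿⠿⠀
⠀⠿⠿⠂⠿⠿⠀
⠀⠂⠂⠂⠿⠿⠀
⠀⠂⠂⣾⠿⠿⠀
⠀⠂⠂⠂⠿⠿⠀
⠀⠂⠂⠶⠂⠂⠀
⠀⠀⠀⠀⠀⠀⠀

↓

⠀⠿⠿⠂⠿⠿⠀
⠀⠂⠂⠂⠿⠿⠀
⠀⠂⠂⠂⠿⠿⠀
⠀⠂⠂⣾⠿⠿⠀
⠀⠂⠂⠶⠂⠂⠀
⠀⠂⠂⠂⠿⠿⠀
⠀⠀⠀⠀⠀⠀⠀

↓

⠀⠂⠂⠂⠿⠿⠀
⠀⠂⠂⠂⠿⠿⠀
⠀⠂⠂⠂⠿⠿⠀
⠀⠂⠂⣾⠂⠂⠀
⠀⠂⠂⠂⠿⠿⠀
⠀⠂⠂⠂⠿⠿⠀
⠀⠀⠀⠀⠀⠀⠀

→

⠂⠂⠂⠿⠿⠀⠀
⠂⠂⠂⠿⠿⠿⠀
⠂⠂⠂⠿⠿⠿⠀
⠂⠂⠶⣾⠂⠂⠀
⠂⠂⠂⠿⠿⠿⠀
⠂⠂⠂⠿⠿⠿⠀
⠀⠀⠀⠀⠀⠀⠀

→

⠂⠂⠿⠿⠀⠀⠀
⠂⠂⠿⠿⠿⠿⠀
⠂⠂⠿⠿⠿⠿⠀
⠂⠶⠂⣾⠂⠂⠀
⠂⠂⠿⠿⠿⠿⠀
⠂⠂⠿⠿⠿⠿⠀
⠀⠀⠀⠀⠀⠀⠀

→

⠂⠿⠿⠀⠀⠀⠀
⠂⠿⠿⠿⠿⠂⠀
⠂⠿⠿⠿⠿⠂⠀
⠶⠂⠂⣾⠂⠂⠀
⠂⠿⠿⠿⠿⠿⠀
⠂⠿⠿⠿⠿⠿⠀
⠀⠀⠀⠀⠀⠀⠀

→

⠿⠿⠀⠀⠀⠀⠀
⠿⠿⠿⠿⠂⠿⠀
⠿⠿⠿⠿⠂⠿⠀
⠂⠂⠂⣾⠂⠂⠀
⠿⠿⠿⠿⠿⠿⠀
⠿⠿⠿⠿⠿⠿⠀
⠀⠀⠀⠀⠀⠀⠀

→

⠿⠀⠀⠀⠀⠀⠀
⠿⠿⠿⠂⠿⠿⠀
⠿⠿⠿⠂⠿⠿⠀
⠂⠂⠂⣾⠂⠂⠀
⠿⠿⠿⠿⠿⠿⠀
⠿⠿⠿⠿⠿⠿⠀
⠀⠀⠀⠀⠀⠀⠀

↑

⠿⠀⠀⠀⠀⠀⠀
⠿⠿⠿⠂⠿⠿⠀
⠿⠿⠿⠂⠿⠿⠀
⠿⠿⠿⣾⠿⠿⠀
⠂⠂⠂⠂⠂⠂⠀
⠿⠿⠿⠿⠿⠿⠀
⠿⠿⠿⠿⠿⠿⠀

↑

⠿⠀⠀⠀⠀⠀⠀
⠿⠿⠿⠂⠿⠿⠀
⠿⠿⠿⠂⠿⠿⠀
⠿⠿⠿⣾⠿⠿⠀
⠿⠿⠿⠂⠿⠿⠀
⠂⠂⠂⠂⠂⠂⠀
⠿⠿⠿⠿⠿⠿⠀

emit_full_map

⠂⠂⠂⠂⠿⠀⠀⠀⠀⠀
⠿⠿⠂⠿⠿⠀⠀⠀⠀⠀
⠿⠿⠂⠿⠿⠿⠿⠂⠿⠿
⠂⠂⠂⠿⠿⠿⠿⠂⠿⠿
⠂⠂⠂⠿⠿⠿⠿⣾⠿⠿
⠂⠂⠂⠿⠿⠿⠿⠂⠿⠿
⠂⠂⠶⠂⠂⠂⠂⠂⠂⠂
⠂⠂⠂⠿⠿⠿⠿⠿⠿⠿
⠂⠂⠂⠿⠿⠿⠿⠿⠿⠿

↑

⠿⠀⠀⠀⠀⠀⠀
⠿⠿⠿⠂⠿⠿⠀
⠿⠿⠿⠂⠿⠿⠀
⠿⠿⠿⣾⠿⠿⠀
⠿⠿⠿⠂⠿⠿⠀
⠿⠿⠿⠂⠿⠿⠀
⠂⠂⠂⠂⠂⠂⠀

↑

⠀⠀⠀⠀⠀⠀⠀
⠿⠿⠿⠂⠿⠿⠀
⠿⠿⠿⠂⠿⠿⠀
⠿⠿⠿⣾⠿⠿⠀
⠿⠿⠿⠂⠿⠿⠀
⠿⠿⠿⠂⠿⠿⠀
⠿⠿⠿⠂⠿⠿⠀

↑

⠀⠀⠀⠀⠀⠀⠀
⠀⠿⠿⠂⠿⠿⠀
⠿⠿⠿⠂⠿⠿⠀
⠿⠿⠿⣾⠿⠿⠀
⠿⠿⠿⠂⠿⠿⠀
⠿⠿⠿⠂⠿⠿⠀
⠿⠿⠿⠂⠿⠿⠀

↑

⠀⠀⠀⠀⠀⠀⠀
⠀⠿⠂⠂⠂⠂⠀
⠀⠿⠿⠂⠿⠿⠀
⠿⠿⠿⣾⠿⠿⠀
⠿⠿⠿⠂⠿⠿⠀
⠿⠿⠿⠂⠿⠿⠀
⠿⠿⠿⠂⠿⠿⠀

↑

⠀⠀⠀⠀⠀⠀⠀
⠀⠿⠂⠂⠂⠂⠀
⠀⠿⠂⠂⠂⠂⠀
⠀⠿⠿⣾⠿⠿⠀
⠿⠿⠿⠂⠿⠿⠀
⠿⠿⠿⠂⠿⠿⠀
⠿⠿⠿⠂⠿⠿⠀

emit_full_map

⠀⠀⠀⠀⠀⠿⠂⠂⠂⠂
⠀⠀⠀⠀⠀⠿⠂⠂⠂⠂
⠀⠀⠀⠀⠀⠿⠿⣾⠿⠿
⠂⠂⠂⠂⠿⠿⠿⠂⠿⠿
⠿⠿⠂⠿⠿⠿⠿⠂⠿⠿
⠿⠿⠂⠿⠿⠿⠿⠂⠿⠿
⠂⠂⠂⠿⠿⠿⠿⠂⠿⠿
⠂⠂⠂⠿⠿⠿⠿⠂⠿⠿
⠂⠂⠂⠿⠿⠿⠿⠂⠿⠿
⠂⠂⠶⠂⠂⠂⠂⠂⠂⠂
⠂⠂⠂⠿⠿⠿⠿⠿⠿⠿
⠂⠂⠂⠿⠿⠿⠿⠿⠿⠿

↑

⠀⠀⠀⠀⠀⠀⠀
⠀⠿⠂⠛⠂⠶⠀
⠀⠿⠂⠂⠂⠂⠀
⠀⠿⠂⣾⠂⠂⠀
⠀⠿⠿⠂⠿⠿⠀
⠿⠿⠿⠂⠿⠿⠀
⠿⠿⠿⠂⠿⠿⠀

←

⠀⠀⠀⠀⠀⠀⠀
⠀⠿⠿⠂⠛⠂⠶
⠀⠿⠿⠂⠂⠂⠂
⠀⠿⠿⣾⠂⠂⠂
⠀⠿⠿⠿⠂⠿⠿
⠂⠿⠿⠿⠂⠿⠿
⠿⠿⠿⠿⠂⠿⠿

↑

⠀⠀⠀⠀⠀⠀⠀
⠀⠿⠿⠿⠂⠿⠀
⠀⠿⠿⠂⠛⠂⠶
⠀⠿⠿⣾⠂⠂⠂
⠀⠿⠿⠂⠂⠂⠂
⠀⠿⠿⠿⠂⠿⠿
⠂⠿⠿⠿⠂⠿⠿

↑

⠀⠀⠀⠀⠀⠀⠀
⠀⠿⠿⠿⠂⠿⠀
⠀⠿⠿⠿⠂⠿⠀
⠀⠿⠿⣾⠛⠂⠶
⠀⠿⠿⠂⠂⠂⠂
⠀⠿⠿⠂⠂⠂⠂
⠀⠿⠿⠿⠂⠿⠿

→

⠀⠀⠀⠀⠀⠀⠀
⠿⠿⠿⠂⠿⠿⠀
⠿⠿⠿⠂⠿⠿⠀
⠿⠿⠂⣾⠂⠶⠀
⠿⠿⠂⠂⠂⠂⠀
⠿⠿⠂⠂⠂⠂⠀
⠿⠿⠿⠂⠿⠿⠀

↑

⠀⠀⠀⠀⠀⠀⠀
⠀⠿⠿⠂⠿⠿⠀
⠿⠿⠿⠂⠿⠿⠀
⠿⠿⠿⣾⠿⠿⠀
⠿⠿⠂⠛⠂⠶⠀
⠿⠿⠂⠂⠂⠂⠀
⠿⠿⠂⠂⠂⠂⠀

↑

⠀⠀⠀⠀⠀⠀⠀
⠀⠿⠿⠂⠿⠿⠀
⠀⠿⠿⠂⠿⠿⠀
⠿⠿⠿⣾⠿⠿⠀
⠿⠿⠿⠂⠿⠿⠀
⠿⠿⠂⠛⠂⠶⠀
⠿⠿⠂⠂⠂⠂⠀

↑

⠀⠀⠀⠀⠀⠀⠀
⠀⠿⠿⠂⠿⠿⠀
⠀⠿⠿⠂⠿⠿⠀
⠀⠿⠿⣾⠿⠿⠀
⠿⠿⠿⠂⠿⠿⠀
⠿⠿⠿⠂⠿⠿⠀
⠿⠿⠂⠛⠂⠶⠀

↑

⠀⠀⠀⠀⠀⠀⠀
⠀⠿⠿⠂⠿⠿⠀
⠀⠿⠿⠂⠿⠿⠀
⠀⠿⠿⣾⠿⠿⠀
⠀⠿⠿⠂⠿⠿⠀
⠿⠿⠿⠂⠿⠿⠀
⠿⠿⠿⠂⠿⠿⠀

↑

⠀⠀⠀⠀⠀⠀⠀
⠀⠂⠂⠛⠂⠂⠀
⠀⠿⠿⠂⠿⠿⠀
⠀⠿⠿⣾⠿⠿⠀
⠀⠿⠿⠂⠿⠿⠀
⠀⠿⠿⠂⠿⠿⠀
⠿⠿⠿⠂⠿⠿⠀

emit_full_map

⠀⠀⠀⠀⠀⠂⠂⠛⠂⠂
⠀⠀⠀⠀⠀⠿⠿⠂⠿⠿
⠀⠀⠀⠀⠀⠿⠿⣾⠿⠿
⠀⠀⠀⠀⠀⠿⠿⠂⠿⠿
⠀⠀⠀⠀⠀⠿⠿⠂⠿⠿
⠀⠀⠀⠀⠿⠿⠿⠂⠿⠿
⠀⠀⠀⠀⠿⠿⠿⠂⠿⠿
⠀⠀⠀⠀⠿⠿⠂⠛⠂⠶
⠀⠀⠀⠀⠿⠿⠂⠂⠂⠂
⠀⠀⠀⠀⠿⠿⠂⠂⠂⠂
⠀⠀⠀⠀⠿⠿⠿⠂⠿⠿
⠂⠂⠂⠂⠿⠿⠿⠂⠿⠿
⠿⠿⠂⠿⠿⠿⠿⠂⠿⠿
⠿⠿⠂⠿⠿⠿⠿⠂⠿⠿
⠂⠂⠂⠿⠿⠿⠿⠂⠿⠿
⠂⠂⠂⠿⠿⠿⠿⠂⠿⠿
⠂⠂⠂⠿⠿⠿⠿⠂⠿⠿
⠂⠂⠶⠂⠂⠂⠂⠂⠂⠂
⠂⠂⠂⠿⠿⠿⠿⠿⠿⠿
⠂⠂⠂⠿⠿⠿⠿⠿⠿⠿

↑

⠀⠀⠀⠀⠀⠀⠀
⠀⠂⠂⠂⠂⠂⠀
⠀⠂⠂⠛⠂⠂⠀
⠀⠿⠿⣾⠿⠿⠀
⠀⠿⠿⠂⠿⠿⠀
⠀⠿⠿⠂⠿⠿⠀
⠀⠿⠿⠂⠿⠿⠀

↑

⠀⠀⠀⠀⠀⠀⠀
⠀⠂⠂⠂⠂⠂⠀
⠀⠂⠂⠂⠂⠂⠀
⠀⠂⠂⣾⠂⠂⠀
⠀⠿⠿⠂⠿⠿⠀
⠀⠿⠿⠂⠿⠿⠀
⠀⠿⠿⠂⠿⠿⠀

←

⠀⠀⠀⠀⠀⠀⠀
⠀⠿⠂⠂⠂⠂⠂
⠀⠿⠂⠂⠂⠂⠂
⠀⠿⠂⣾⠛⠂⠂
⠀⠿⠿⠿⠂⠿⠿
⠀⠿⠿⠿⠂⠿⠿
⠀⠀⠿⠿⠂⠿⠿

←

⠀⠀⠀⠀⠀⠀⠀
⠀⠿⠿⠂⠂⠂⠂
⠀⠿⠿⠂⠂⠂⠂
⠀⠿⠿⣾⠂⠛⠂
⠀⠿⠿⠿⠿⠂⠿
⠀⠿⠿⠿⠿⠂⠿
⠀⠀⠀⠿⠿⠂⠿

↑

⠀⠀⠀⠀⠀⠀⠀
⠀⠿⠿⠂⠂⠂⠀
⠀⠿⠿⠂⠂⠂⠂
⠀⠿⠿⣾⠂⠂⠂
⠀⠿⠿⠂⠂⠛⠂
⠀⠿⠿⠿⠿⠂⠿
⠀⠿⠿⠿⠿⠂⠿

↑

⠀⠀⠀⠀⠀⠀⠀
⠀⠿⠿⠂⠂⠂⠀
⠀⠿⠿⠂⠂⠂⠀
⠀⠿⠿⣾⠂⠂⠂
⠀⠿⠿⠂⠂⠂⠂
⠀⠿⠿⠂⠂⠛⠂
⠀⠿⠿⠿⠿⠂⠿

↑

⠿⠿⠿⠿⠿⠿⠿
⠀⠿⠿⠿⠿⠿⠀
⠀⠿⠿⠂⠂⠂⠀
⠀⠿⠿⣾⠂⠂⠀
⠀⠿⠿⠂⠂⠂⠂
⠀⠿⠿⠂⠂⠂⠂
⠀⠿⠿⠂⠂⠛⠂

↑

⠿⠿⠿⠿⠿⠿⠿
⠿⠿⠿⠿⠿⠿⠿
⠀⠿⠿⠿⠿⠿⠀
⠀⠿⠿⣾⠂⠂⠀
⠀⠿⠿⠂⠂⠂⠀
⠀⠿⠿⠂⠂⠂⠂
⠀⠿⠿⠂⠂⠂⠂

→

⠿⠿⠿⠿⠿⠿⠿
⠿⠿⠿⠿⠿⠿⠿
⠿⠿⠿⠿⠿⠿⠀
⠿⠿⠂⣾⠂⠂⠀
⠿⠿⠂⠂⠂⠂⠀
⠿⠿⠂⠂⠂⠂⠂
⠿⠿⠂⠂⠂⠂⠂

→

⠿⠿⠿⠿⠿⠿⠿
⠿⠿⠿⠿⠿⠿⠿
⠿⠿⠿⠿⠿⠿⠀
⠿⠂⠂⣾⠂⠂⠀
⠿⠂⠂⠂⠂⠂⠀
⠿⠂⠂⠂⠂⠂⠀
⠿⠂⠂⠂⠂⠂⠀

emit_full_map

⠀⠀⠀⠿⠿⠿⠿⠿⠿⠿
⠀⠀⠀⠿⠿⠂⠂⣾⠂⠂
⠀⠀⠀⠿⠿⠂⠂⠂⠂⠂
⠀⠀⠀⠿⠿⠂⠂⠂⠂⠂
⠀⠀⠀⠿⠿⠂⠂⠂⠂⠂
⠀⠀⠀⠿⠿⠂⠂⠛⠂⠂
⠀⠀⠀⠿⠿⠿⠿⠂⠿⠿
⠀⠀⠀⠿⠿⠿⠿⠂⠿⠿
⠀⠀⠀⠀⠀⠿⠿⠂⠿⠿
⠀⠀⠀⠀⠀⠿⠿⠂⠿⠿
⠀⠀⠀⠀⠿⠿⠿⠂⠿⠿
⠀⠀⠀⠀⠿⠿⠿⠂⠿⠿
⠀⠀⠀⠀⠿⠿⠂⠛⠂⠶
⠀⠀⠀⠀⠿⠿⠂⠂⠂⠂
⠀⠀⠀⠀⠿⠿⠂⠂⠂⠂
⠀⠀⠀⠀⠿⠿⠿⠂⠿⠿
⠂⠂⠂⠂⠿⠿⠿⠂⠿⠿
⠿⠿⠂⠿⠿⠿⠿⠂⠿⠿
⠿⠿⠂⠿⠿⠿⠿⠂⠿⠿
⠂⠂⠂⠿⠿⠿⠿⠂⠿⠿
⠂⠂⠂⠿⠿⠿⠿⠂⠿⠿
⠂⠂⠂⠿⠿⠿⠿⠂⠿⠿
⠂⠂⠶⠂⠂⠂⠂⠂⠂⠂
⠂⠂⠂⠿⠿⠿⠿⠿⠿⠿
⠂⠂⠂⠿⠿⠿⠿⠿⠿⠿

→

⠿⠿⠿⠿⠿⠿⠿
⠿⠿⠿⠿⠿⠿⠿
⠿⠿⠿⠿⠿⠿⠀
⠂⠂⠂⣾⠂⠿⠀
⠂⠂⠂⠂⠂⠿⠀
⠂⠂⠂⠂⠂⠿⠀
⠂⠂⠂⠂⠂⠀⠀

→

⠿⠿⠿⠿⠿⠿⠿
⠿⠿⠿⠿⠿⠿⠿
⠿⠿⠿⠿⠿⠿⠀
⠂⠂⠂⣾⠿⠿⠀
⠂⠂⠂⠂⠿⠿⠀
⠂⠂⠂⠂⠿⠿⠀
⠂⠂⠂⠂⠀⠀⠀

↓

⠿⠿⠿⠿⠿⠿⠿
⠿⠿⠿⠿⠿⠿⠀
⠂⠂⠂⠂⠿⠿⠀
⠂⠂⠂⣾⠿⠿⠀
⠂⠂⠂⠂⠿⠿⠀
⠂⠂⠂⠂⠿⠿⠀
⠂⠛⠂⠂⠀⠀⠀

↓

⠿⠿⠿⠿⠿⠿⠀
⠂⠂⠂⠂⠿⠿⠀
⠂⠂⠂⠂⠿⠿⠀
⠂⠂⠂⣾⠿⠿⠀
⠂⠂⠂⠂⠿⠿⠀
⠂⠛⠂⠂⠿⠿⠀
⠿⠂⠿⠿⠀⠀⠀

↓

⠂⠂⠂⠂⠿⠿⠀
⠂⠂⠂⠂⠿⠿⠀
⠂⠂⠂⠂⠿⠿⠀
⠂⠂⠂⣾⠿⠿⠀
⠂⠛⠂⠂⠿⠿⠀
⠿⠂⠿⠿⠿⠿⠀
⠿⠂⠿⠿⠀⠀⠀

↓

⠂⠂⠂⠂⠿⠿⠀
⠂⠂⠂⠂⠿⠿⠀
⠂⠂⠂⠂⠿⠿⠀
⠂⠛⠂⣾⠿⠿⠀
⠿⠂⠿⠿⠿⠿⠀
⠿⠂⠿⠿⠿⠿⠀
⠿⠂⠿⠿⠀⠀⠀

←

⠂⠂⠂⠂⠂⠿⠿
⠂⠂⠂⠂⠂⠿⠿
⠂⠂⠂⠂⠂⠿⠿
⠂⠂⠛⣾⠂⠿⠿
⠿⠿⠂⠿⠿⠿⠿
⠿⠿⠂⠿⠿⠿⠿
⠿⠿⠂⠿⠿⠀⠀

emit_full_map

⠀⠀⠀⠿⠿⠿⠿⠿⠿⠿⠿⠿
⠀⠀⠀⠿⠿⠂⠂⠂⠂⠂⠿⠿
⠀⠀⠀⠿⠿⠂⠂⠂⠂⠂⠿⠿
⠀⠀⠀⠿⠿⠂⠂⠂⠂⠂⠿⠿
⠀⠀⠀⠿⠿⠂⠂⠂⠂⠂⠿⠿
⠀⠀⠀⠿⠿⠂⠂⠛⣾⠂⠿⠿
⠀⠀⠀⠿⠿⠿⠿⠂⠿⠿⠿⠿
⠀⠀⠀⠿⠿⠿⠿⠂⠿⠿⠿⠿
⠀⠀⠀⠀⠀⠿⠿⠂⠿⠿⠀⠀
⠀⠀⠀⠀⠀⠿⠿⠂⠿⠿⠀⠀
⠀⠀⠀⠀⠿⠿⠿⠂⠿⠿⠀⠀
⠀⠀⠀⠀⠿⠿⠿⠂⠿⠿⠀⠀
⠀⠀⠀⠀⠿⠿⠂⠛⠂⠶⠀⠀
⠀⠀⠀⠀⠿⠿⠂⠂⠂⠂⠀⠀
⠀⠀⠀⠀⠿⠿⠂⠂⠂⠂⠀⠀
⠀⠀⠀⠀⠿⠿⠿⠂⠿⠿⠀⠀
⠂⠂⠂⠂⠿⠿⠿⠂⠿⠿⠀⠀
⠿⠿⠂⠿⠿⠿⠿⠂⠿⠿⠀⠀
⠿⠿⠂⠿⠿⠿⠿⠂⠿⠿⠀⠀
⠂⠂⠂⠿⠿⠿⠿⠂⠿⠿⠀⠀
⠂⠂⠂⠿⠿⠿⠿⠂⠿⠿⠀⠀
⠂⠂⠂⠿⠿⠿⠿⠂⠿⠿⠀⠀
⠂⠂⠶⠂⠂⠂⠂⠂⠂⠂⠀⠀
⠂⠂⠂⠿⠿⠿⠿⠿⠿⠿⠀⠀
⠂⠂⠂⠿⠿⠿⠿⠿⠿⠿⠀⠀


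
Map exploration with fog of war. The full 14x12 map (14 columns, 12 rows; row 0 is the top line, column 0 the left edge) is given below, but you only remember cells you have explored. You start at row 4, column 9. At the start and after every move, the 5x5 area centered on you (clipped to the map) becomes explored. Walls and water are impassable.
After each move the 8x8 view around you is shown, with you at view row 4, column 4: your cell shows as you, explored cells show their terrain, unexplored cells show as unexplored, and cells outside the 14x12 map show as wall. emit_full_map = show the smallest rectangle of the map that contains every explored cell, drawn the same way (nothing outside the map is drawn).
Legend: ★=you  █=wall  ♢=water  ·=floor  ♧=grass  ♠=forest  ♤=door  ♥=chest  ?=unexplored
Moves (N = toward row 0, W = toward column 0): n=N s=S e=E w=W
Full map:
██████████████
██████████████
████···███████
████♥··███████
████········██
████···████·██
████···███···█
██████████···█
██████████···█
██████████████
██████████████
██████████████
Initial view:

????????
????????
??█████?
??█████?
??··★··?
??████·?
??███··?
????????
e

????????
????????
?██████?
?██████?
?···★·█?
?████·█?
?███···?
????????

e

???????█
???????█
████████
████████
····★███
████·███
███···██
???????█

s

???????█
████████
████████
·····███
████★███
███···██
??█···██
???????█

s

████████
████████
·····███
████·███
███·★·██
??█···██
??█···██
???????█

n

???????█
████████
████████
·····███
████★███
███···██
??█···██
??█···██

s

████████
████████
·····███
████·███
███·★·██
??█···██
??█···██
???????█

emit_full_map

███████
███████
·····██
████·██
███·★·█
??█···█
??█···█

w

?███████
?███████
?·····██
?████·██
?███★··█
??██···█
??██···█
????????

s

?███████
?·····██
?████·██
?███···█
??██★··█
??██···█
??█████?
????????

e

████████
·····███
████·███
███···██
?██·★·██
?██···██
?███████
???????█

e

████████
····████
███·████
██···███
██··★███
██···███
████████
??????██

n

████████
████████
····████
███·████
██··★███
██···███
██···███
████████

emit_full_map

███████
███████
·····██
████·██
███··★█
?██···█
?██···█
?██████


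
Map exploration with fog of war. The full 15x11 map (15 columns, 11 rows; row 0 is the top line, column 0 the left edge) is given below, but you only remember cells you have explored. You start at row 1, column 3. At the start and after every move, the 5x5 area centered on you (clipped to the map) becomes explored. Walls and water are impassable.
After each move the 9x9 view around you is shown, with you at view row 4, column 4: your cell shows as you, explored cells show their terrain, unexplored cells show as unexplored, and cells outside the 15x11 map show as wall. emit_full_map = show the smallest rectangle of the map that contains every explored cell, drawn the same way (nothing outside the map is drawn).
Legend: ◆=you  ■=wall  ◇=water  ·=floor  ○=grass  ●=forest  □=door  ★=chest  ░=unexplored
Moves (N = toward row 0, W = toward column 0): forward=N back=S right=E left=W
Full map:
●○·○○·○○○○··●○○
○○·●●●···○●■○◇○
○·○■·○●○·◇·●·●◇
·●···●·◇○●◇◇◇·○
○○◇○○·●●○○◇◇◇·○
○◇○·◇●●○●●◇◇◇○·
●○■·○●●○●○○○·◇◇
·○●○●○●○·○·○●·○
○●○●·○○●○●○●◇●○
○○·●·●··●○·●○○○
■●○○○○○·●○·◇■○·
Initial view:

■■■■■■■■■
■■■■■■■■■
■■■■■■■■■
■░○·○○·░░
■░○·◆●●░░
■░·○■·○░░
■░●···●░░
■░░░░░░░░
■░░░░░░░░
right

■■■■■■■■■
■■■■■■■■■
■■■■■■■■■
░○·○○·○░░
░○·●◆●·░░
░·○■·○●░░
░●···●·░░
░░░░░░░░░
░░░░░░░░░

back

■■■■■■■■■
■■■■■■■■■
░○·○○·○░░
░○·●●●·░░
░·○■◆○●░░
░●···●·░░
░░◇○○·●░░
░░░░░░░░░
░░░░░░░░░

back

■■■■■■■■■
░○·○○·○░░
░○·●●●·░░
░·○■·○●░░
░●··◆●·░░
░░◇○○·●░░
░░○·◇●●░░
░░░░░░░░░
░░░░░░░░░

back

░○·○○·○░░
░○·●●●·░░
░·○■·○●░░
░●···●·░░
░░◇○◆·●░░
░░○·◇●●░░
░░■·○●●░░
░░░░░░░░░
░░░░░░░░░

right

○·○○·○░░░
○·●●●·░░░
·○■·○●○░░
●···●·◇░░
░◇○○◆●●░░
░○·◇●●○░░
░■·○●●○░░
░░░░░░░░░
░░░░░░░░░

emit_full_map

○·○○·○░
○·●●●·░
·○■·○●○
●···●·◇
░◇○○◆●●
░○·◇●●○
░■·○●●○

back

○·●●●·░░░
·○■·○●○░░
●···●·◇░░
░◇○○·●●░░
░○·◇◆●○░░
░■·○●●○░░
░░○●○●○░░
░░░░░░░░░
░░░░░░░░░

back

·○■·○●○░░
●···●·◇░░
░◇○○·●●░░
░○·◇●●○░░
░■·○◆●○░░
░░○●○●○░░
░░●·○○●░░
░░░░░░░░░
░░░░░░░░░

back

●···●·◇░░
░◇○○·●●░░
░○·◇●●○░░
░■·○●●○░░
░░○●◆●○░░
░░●·○○●░░
░░●·●··░░
░░░░░░░░░
■■■■■■■■■

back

░◇○○·●●░░
░○·◇●●○░░
░■·○●●○░░
░░○●○●○░░
░░●·◆○●░░
░░●·●··░░
░░○○○○·░░
■■■■■■■■■
■■■■■■■■■

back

░○·◇●●○░░
░■·○●●○░░
░░○●○●○░░
░░●·○○●░░
░░●·◆··░░
░░○○○○·░░
■■■■■■■■■
■■■■■■■■■
■■■■■■■■■

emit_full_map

○·○○·○░
○·●●●·░
·○■·○●○
●···●·◇
░◇○○·●●
░○·◇●●○
░■·○●●○
░░○●○●○
░░●·○○●
░░●·◆··
░░○○○○·


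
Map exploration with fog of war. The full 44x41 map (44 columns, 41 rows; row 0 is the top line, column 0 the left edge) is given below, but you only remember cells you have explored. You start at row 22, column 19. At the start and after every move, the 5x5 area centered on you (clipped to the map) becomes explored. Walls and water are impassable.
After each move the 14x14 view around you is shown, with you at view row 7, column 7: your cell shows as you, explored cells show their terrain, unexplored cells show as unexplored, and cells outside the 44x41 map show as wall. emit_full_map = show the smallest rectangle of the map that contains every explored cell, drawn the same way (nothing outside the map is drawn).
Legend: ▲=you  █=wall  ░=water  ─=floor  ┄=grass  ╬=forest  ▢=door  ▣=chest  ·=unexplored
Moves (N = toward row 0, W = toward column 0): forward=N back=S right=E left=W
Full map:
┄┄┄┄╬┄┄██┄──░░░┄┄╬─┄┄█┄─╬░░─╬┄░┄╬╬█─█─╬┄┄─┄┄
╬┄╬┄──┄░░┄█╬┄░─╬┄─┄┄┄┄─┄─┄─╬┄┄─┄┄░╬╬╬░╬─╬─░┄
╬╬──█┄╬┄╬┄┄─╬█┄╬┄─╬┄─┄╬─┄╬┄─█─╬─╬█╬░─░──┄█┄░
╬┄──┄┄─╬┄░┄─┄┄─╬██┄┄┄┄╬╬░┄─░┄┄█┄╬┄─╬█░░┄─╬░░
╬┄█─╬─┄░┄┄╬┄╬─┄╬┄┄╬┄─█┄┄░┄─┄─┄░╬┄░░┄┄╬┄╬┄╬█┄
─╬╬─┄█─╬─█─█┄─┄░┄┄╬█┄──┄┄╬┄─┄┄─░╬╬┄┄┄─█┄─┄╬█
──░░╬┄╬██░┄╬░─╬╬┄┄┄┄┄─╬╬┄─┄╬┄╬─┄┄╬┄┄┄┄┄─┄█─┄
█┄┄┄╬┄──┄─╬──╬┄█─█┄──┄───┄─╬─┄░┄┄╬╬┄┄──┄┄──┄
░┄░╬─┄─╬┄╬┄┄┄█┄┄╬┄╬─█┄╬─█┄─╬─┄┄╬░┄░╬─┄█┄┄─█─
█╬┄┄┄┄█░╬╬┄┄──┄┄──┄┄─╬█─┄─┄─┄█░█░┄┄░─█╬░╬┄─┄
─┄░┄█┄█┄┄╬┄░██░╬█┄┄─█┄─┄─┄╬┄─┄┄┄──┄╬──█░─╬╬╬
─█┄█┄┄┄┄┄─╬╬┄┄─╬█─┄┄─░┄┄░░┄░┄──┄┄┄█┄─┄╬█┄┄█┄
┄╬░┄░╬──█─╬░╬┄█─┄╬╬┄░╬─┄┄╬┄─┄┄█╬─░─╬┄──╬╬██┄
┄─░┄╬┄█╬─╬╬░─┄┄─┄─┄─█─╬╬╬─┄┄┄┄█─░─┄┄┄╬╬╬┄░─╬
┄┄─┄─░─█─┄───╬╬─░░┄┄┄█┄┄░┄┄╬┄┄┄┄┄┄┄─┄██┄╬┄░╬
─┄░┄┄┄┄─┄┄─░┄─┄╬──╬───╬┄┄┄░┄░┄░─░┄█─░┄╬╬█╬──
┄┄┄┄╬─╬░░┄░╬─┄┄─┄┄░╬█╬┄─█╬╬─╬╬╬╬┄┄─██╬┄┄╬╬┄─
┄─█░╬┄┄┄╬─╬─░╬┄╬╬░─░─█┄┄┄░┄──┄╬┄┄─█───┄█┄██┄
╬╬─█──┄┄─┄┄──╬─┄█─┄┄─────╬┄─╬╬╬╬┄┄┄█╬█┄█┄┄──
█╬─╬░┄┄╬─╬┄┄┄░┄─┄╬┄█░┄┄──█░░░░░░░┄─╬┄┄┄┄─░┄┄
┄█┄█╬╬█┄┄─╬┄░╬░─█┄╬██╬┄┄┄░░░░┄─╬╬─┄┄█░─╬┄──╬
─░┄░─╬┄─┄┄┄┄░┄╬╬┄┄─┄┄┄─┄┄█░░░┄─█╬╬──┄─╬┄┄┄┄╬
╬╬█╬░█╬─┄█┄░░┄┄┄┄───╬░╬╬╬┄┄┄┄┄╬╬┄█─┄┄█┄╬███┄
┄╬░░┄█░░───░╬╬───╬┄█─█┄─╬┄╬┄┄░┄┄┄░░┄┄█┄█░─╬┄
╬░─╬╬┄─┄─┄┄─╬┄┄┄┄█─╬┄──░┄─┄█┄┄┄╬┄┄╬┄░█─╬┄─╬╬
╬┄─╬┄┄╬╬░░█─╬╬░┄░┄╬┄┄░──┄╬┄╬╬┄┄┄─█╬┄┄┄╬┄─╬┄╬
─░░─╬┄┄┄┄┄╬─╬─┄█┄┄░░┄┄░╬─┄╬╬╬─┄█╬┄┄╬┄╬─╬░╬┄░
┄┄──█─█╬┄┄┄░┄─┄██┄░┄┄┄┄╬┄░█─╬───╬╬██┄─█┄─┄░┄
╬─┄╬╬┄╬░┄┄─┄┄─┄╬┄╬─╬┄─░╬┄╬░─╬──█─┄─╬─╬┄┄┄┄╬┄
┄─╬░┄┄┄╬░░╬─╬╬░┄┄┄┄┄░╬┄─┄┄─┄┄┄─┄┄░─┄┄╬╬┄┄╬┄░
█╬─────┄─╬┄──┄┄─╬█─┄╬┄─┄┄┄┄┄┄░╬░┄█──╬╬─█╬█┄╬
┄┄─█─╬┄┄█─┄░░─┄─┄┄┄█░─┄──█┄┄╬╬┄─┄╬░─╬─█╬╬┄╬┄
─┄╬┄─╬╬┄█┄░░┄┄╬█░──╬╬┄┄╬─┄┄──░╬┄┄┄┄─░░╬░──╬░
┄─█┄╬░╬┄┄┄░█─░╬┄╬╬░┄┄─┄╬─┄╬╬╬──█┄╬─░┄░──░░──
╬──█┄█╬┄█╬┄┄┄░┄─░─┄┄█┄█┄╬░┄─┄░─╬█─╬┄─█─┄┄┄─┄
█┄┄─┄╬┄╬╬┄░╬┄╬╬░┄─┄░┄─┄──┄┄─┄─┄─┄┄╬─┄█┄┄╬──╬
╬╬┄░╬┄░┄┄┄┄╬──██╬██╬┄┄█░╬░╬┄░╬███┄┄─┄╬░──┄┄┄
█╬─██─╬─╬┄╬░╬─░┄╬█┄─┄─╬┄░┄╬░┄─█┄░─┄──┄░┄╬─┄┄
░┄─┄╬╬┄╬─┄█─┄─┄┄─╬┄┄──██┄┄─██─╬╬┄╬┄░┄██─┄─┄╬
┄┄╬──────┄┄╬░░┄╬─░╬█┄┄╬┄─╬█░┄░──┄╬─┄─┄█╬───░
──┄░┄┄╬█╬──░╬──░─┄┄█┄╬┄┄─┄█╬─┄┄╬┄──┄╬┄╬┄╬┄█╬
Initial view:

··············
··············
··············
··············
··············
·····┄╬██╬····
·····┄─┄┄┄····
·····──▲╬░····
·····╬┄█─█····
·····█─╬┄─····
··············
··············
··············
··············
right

··············
··············
··············
··············
··············
····┄╬██╬┄····
····┄─┄┄┄─····
····───▲░╬····
····╬┄█─█┄····
····█─╬┄──····
··············
··············
··············
··············

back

··············
··············
··············
··············
····┄╬██╬┄····
····┄─┄┄┄─····
····───╬░╬····
····╬┄█▲█┄····
····█─╬┄──····
·····╬┄┄░─····
··············
··············
··············
··············

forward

··············
··············
··············
··············
··············
····┄╬██╬┄····
····┄─┄┄┄─····
····───▲░╬····
····╬┄█─█┄····
····█─╬┄──····
·····╬┄┄░─····
··············
··············
··············

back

··············
··············
··············
··············
····┄╬██╬┄····
····┄─┄┄┄─····
····───╬░╬····
····╬┄█▲█┄····
····█─╬┄──····
·····╬┄┄░─····
··············
··············
··············
··············

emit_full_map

┄╬██╬┄
┄─┄┄┄─
───╬░╬
╬┄█▲█┄
█─╬┄──
·╬┄┄░─

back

··············
··············
··············
····┄╬██╬┄····
····┄─┄┄┄─····
····───╬░╬····
····╬┄█─█┄····
····█─╬▲──····
·····╬┄┄░─····
·····░░┄┄░····
··············
··············
··············
··············

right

··············
··············
··············
···┄╬██╬┄·····
···┄─┄┄┄─·····
···───╬░╬╬····
···╬┄█─█┄─····
···█─╬┄▲─░····
····╬┄┄░──····
····░░┄┄░╬····
··············
··············
··············
··············

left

··············
··············
··············
····┄╬██╬┄····
····┄─┄┄┄─····
····───╬░╬╬···
····╬┄█─█┄─···
····█─╬▲──░···
·····╬┄┄░──···
·····░░┄┄░╬···
··············
··············
··············
··············

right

··············
··············
··············
···┄╬██╬┄·····
···┄─┄┄┄─·····
···───╬░╬╬····
···╬┄█─█┄─····
···█─╬┄▲─░····
····╬┄┄░──····
····░░┄┄░╬····
··············
··············
··············
··············

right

··············
··············
··············
··┄╬██╬┄······
··┄─┄┄┄─······
··───╬░╬╬╬····
··╬┄█─█┄─╬····
··█─╬┄─▲░┄····
···╬┄┄░──┄····
···░░┄┄░╬─····
··············
··············
··············
··············

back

··············
··············
··┄╬██╬┄······
··┄─┄┄┄─······
··───╬░╬╬╬····
··╬┄█─█┄─╬····
··█─╬┄──░┄····
···╬┄┄░▲─┄····
···░░┄┄░╬─····
·····┄┄┄╬┄····
··············
··············
··············
··············

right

··············
··············
·┄╬██╬┄·······
·┄─┄┄┄─·······
·───╬░╬╬╬·····
·╬┄█─█┄─╬┄····
·█─╬┄──░┄─····
··╬┄┄░─▲┄╬····
··░░┄┄░╬─┄····
····┄┄┄╬┄░····
··············
··············
··············
··············

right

··············
··············
┄╬██╬┄········
┄─┄┄┄─········
───╬░╬╬╬······
╬┄█─█┄─╬┄╬····
█─╬┄──░┄─┄····
·╬┄┄░──▲╬┄····
·░░┄┄░╬─┄╬····
···┄┄┄╬┄░█····
··············
··············
··············
··············

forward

··············
··············
··············
┄╬██╬┄········
┄─┄┄┄─········
───╬░╬╬╬┄┄····
╬┄█─█┄─╬┄╬····
█─╬┄──░▲─┄····
·╬┄┄░──┄╬┄····
·░░┄┄░╬─┄╬····
···┄┄┄╬┄░█····
··············
··············
··············

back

··············
··············
┄╬██╬┄········
┄─┄┄┄─········
───╬░╬╬╬┄┄····
╬┄█─█┄─╬┄╬····
█─╬┄──░┄─┄····
·╬┄┄░──▲╬┄····
·░░┄┄░╬─┄╬····
···┄┄┄╬┄░█····
··············
··············
··············
··············

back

··············
┄╬██╬┄········
┄─┄┄┄─········
───╬░╬╬╬┄┄····
╬┄█─█┄─╬┄╬····
█─╬┄──░┄─┄····
·╬┄┄░──┄╬┄····
·░░┄┄░╬▲┄╬····
···┄┄┄╬┄░█····
·····░╬┄╬░····
··············
··············
··············
··············

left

··············
·┄╬██╬┄·······
·┄─┄┄┄─·······
·───╬░╬╬╬┄┄···
·╬┄█─█┄─╬┄╬···
·█─╬┄──░┄─┄···
··╬┄┄░──┄╬┄···
··░░┄┄░▲─┄╬···
····┄┄┄╬┄░█···
·····─░╬┄╬░···
··············
··············
··············
··············

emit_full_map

┄╬██╬┄····
┄─┄┄┄─····
───╬░╬╬╬┄┄
╬┄█─█┄─╬┄╬
█─╬┄──░┄─┄
·╬┄┄░──┄╬┄
·░░┄┄░▲─┄╬
···┄┄┄╬┄░█
····─░╬┄╬░
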